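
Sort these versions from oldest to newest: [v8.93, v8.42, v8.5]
[v8.5, v8.42, v8.93]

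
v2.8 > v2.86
False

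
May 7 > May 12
False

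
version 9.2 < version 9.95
True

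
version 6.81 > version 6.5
True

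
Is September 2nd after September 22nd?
No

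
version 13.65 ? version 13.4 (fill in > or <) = >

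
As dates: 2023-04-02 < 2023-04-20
True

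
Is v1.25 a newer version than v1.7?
Yes. Version numbers are compared segment by segment as integers, not as decimals: minor version 25 > 7, so v1.25 > v1.7 (even though the decimal 1.25 < 1.7).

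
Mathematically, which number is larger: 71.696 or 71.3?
71.696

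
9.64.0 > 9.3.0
True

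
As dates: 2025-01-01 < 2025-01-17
True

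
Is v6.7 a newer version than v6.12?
No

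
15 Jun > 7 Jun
True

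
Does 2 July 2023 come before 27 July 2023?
Yes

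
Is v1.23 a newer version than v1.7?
Yes. Version numbers are compared segment by segment as integers, not as decimals: minor version 23 > 7, so v1.23 > v1.7 (even though the decimal 1.23 < 1.7).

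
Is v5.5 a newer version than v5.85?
No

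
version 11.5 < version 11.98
True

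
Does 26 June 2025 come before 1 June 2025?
No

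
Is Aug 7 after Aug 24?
No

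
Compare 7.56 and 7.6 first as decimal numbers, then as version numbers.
As decimals: 7.56 < 7.6. As versions: v7.56 > v7.6 (minor version 56 > 6).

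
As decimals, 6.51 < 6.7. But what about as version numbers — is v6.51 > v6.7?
True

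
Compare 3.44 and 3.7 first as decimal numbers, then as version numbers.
As decimals: 3.44 < 3.7. As versions: v3.44 > v3.7 (minor version 44 > 7).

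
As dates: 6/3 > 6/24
False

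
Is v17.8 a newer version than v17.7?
Yes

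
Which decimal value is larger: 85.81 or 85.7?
85.81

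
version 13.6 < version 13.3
False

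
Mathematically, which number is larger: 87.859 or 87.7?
87.859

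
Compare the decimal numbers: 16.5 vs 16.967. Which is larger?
16.967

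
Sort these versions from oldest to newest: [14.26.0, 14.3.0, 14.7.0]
[14.3.0, 14.7.0, 14.26.0]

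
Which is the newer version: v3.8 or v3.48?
v3.48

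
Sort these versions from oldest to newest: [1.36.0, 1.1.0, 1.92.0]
[1.1.0, 1.36.0, 1.92.0]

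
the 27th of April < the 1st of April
False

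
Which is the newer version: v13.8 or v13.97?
v13.97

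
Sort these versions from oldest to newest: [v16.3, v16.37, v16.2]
[v16.2, v16.3, v16.37]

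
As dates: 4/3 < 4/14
True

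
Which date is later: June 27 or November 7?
November 7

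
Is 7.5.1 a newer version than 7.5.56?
No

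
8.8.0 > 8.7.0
True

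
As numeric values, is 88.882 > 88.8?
True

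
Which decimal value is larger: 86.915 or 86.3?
86.915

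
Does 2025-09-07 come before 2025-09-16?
Yes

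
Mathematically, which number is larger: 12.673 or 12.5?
12.673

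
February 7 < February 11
True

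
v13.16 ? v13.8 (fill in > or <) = >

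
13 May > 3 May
True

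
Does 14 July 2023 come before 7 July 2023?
No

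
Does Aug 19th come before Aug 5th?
No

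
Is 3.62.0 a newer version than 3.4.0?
Yes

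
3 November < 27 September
False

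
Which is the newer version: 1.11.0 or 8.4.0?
8.4.0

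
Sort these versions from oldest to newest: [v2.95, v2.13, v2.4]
[v2.4, v2.13, v2.95]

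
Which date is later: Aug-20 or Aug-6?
Aug-20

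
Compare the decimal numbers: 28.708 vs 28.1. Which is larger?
28.708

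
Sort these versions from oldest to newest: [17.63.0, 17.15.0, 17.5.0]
[17.5.0, 17.15.0, 17.63.0]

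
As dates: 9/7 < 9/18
True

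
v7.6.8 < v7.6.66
True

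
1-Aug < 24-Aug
True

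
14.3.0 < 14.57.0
True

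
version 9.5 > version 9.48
False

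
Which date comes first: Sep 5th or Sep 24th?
Sep 5th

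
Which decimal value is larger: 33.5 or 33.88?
33.88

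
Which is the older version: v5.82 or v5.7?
v5.7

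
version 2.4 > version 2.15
False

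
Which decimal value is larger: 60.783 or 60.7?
60.783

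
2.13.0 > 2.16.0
False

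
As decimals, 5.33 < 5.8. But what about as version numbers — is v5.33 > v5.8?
True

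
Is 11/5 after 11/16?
No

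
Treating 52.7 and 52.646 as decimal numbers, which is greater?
52.7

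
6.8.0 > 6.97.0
False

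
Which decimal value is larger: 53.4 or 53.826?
53.826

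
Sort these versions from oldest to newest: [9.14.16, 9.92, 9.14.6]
[9.14.6, 9.14.16, 9.92]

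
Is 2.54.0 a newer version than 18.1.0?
No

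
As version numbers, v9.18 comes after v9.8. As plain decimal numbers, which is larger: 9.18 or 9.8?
9.8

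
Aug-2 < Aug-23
True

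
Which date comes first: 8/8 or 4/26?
4/26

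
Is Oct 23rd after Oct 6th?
Yes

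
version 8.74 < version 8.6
False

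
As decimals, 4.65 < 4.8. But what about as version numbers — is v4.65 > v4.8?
True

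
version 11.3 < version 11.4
True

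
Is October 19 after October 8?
Yes. Day 19 comes after day 8 in October — this is a date comparison, not a decimal one (the decimal 10.19 would be smaller than 10.8).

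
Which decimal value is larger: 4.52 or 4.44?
4.52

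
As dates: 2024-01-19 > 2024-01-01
True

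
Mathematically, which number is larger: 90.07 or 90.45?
90.45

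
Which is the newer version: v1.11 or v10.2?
v10.2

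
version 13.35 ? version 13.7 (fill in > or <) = >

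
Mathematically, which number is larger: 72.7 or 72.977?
72.977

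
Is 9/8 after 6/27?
Yes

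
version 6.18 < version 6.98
True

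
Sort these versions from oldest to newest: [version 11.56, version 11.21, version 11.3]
[version 11.3, version 11.21, version 11.56]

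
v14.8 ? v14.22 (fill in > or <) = <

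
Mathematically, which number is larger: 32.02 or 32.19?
32.19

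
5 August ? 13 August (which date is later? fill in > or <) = <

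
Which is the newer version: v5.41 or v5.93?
v5.93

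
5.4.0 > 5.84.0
False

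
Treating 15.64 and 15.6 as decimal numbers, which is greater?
15.64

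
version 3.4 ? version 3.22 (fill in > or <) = <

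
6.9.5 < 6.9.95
True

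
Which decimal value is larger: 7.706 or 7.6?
7.706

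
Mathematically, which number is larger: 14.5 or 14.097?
14.5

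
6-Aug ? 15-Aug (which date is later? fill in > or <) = <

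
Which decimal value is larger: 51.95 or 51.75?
51.95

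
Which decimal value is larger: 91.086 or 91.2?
91.2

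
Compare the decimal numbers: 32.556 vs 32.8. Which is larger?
32.8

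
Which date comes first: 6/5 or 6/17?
6/5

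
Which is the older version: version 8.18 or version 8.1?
version 8.1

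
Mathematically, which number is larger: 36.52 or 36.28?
36.52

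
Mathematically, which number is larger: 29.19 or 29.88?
29.88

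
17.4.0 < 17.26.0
True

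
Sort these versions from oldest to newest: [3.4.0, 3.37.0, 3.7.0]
[3.4.0, 3.7.0, 3.37.0]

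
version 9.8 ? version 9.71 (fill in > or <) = <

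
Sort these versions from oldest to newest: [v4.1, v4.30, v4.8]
[v4.1, v4.8, v4.30]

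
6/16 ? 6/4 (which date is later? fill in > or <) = >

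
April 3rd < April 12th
True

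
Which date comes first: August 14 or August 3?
August 3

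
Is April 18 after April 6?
Yes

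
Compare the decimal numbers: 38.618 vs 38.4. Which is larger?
38.618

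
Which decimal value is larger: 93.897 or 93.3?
93.897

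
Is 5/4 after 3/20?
Yes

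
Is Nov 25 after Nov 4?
Yes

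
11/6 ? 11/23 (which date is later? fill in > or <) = <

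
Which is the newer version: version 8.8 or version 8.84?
version 8.84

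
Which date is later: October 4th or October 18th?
October 18th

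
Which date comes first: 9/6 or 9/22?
9/6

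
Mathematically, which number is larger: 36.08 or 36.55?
36.55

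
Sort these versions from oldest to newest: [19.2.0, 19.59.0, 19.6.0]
[19.2.0, 19.6.0, 19.59.0]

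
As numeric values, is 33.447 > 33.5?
False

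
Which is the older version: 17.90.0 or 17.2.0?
17.2.0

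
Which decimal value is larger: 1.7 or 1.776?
1.776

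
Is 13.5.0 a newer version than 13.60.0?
No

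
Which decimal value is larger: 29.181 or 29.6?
29.6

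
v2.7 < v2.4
False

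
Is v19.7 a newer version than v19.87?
No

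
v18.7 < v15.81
False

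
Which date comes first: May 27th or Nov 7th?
May 27th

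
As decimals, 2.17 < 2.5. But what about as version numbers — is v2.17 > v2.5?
True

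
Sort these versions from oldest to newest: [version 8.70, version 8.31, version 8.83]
[version 8.31, version 8.70, version 8.83]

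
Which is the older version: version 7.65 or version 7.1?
version 7.1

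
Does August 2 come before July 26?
No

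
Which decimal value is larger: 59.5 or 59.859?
59.859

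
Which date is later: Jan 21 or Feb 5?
Feb 5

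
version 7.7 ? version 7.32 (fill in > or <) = <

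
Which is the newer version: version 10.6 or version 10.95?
version 10.95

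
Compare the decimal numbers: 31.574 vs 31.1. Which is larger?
31.574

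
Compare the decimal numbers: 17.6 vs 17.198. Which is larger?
17.6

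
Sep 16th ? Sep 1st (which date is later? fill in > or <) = >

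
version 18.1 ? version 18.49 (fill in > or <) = <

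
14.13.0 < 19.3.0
True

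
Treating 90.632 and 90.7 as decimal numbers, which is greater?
90.7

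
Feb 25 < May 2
True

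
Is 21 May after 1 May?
Yes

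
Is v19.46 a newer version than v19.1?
Yes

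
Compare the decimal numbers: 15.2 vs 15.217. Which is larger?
15.217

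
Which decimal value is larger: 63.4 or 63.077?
63.4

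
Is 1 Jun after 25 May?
Yes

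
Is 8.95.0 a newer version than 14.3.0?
No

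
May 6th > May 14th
False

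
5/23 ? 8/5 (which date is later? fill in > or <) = <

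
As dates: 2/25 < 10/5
True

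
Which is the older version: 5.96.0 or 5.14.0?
5.14.0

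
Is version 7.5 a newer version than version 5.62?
Yes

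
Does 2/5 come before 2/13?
Yes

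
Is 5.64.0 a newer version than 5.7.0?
Yes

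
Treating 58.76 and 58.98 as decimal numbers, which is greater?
58.98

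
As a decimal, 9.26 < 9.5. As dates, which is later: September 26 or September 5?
September 26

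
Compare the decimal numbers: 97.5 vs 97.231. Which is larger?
97.5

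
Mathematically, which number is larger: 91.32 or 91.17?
91.32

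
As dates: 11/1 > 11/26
False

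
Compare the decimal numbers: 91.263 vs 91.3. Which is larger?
91.3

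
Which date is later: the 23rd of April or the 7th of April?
the 23rd of April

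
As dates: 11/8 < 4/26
False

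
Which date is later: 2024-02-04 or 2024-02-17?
2024-02-17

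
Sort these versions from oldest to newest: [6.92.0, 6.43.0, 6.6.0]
[6.6.0, 6.43.0, 6.92.0]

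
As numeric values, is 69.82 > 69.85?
False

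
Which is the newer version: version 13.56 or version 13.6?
version 13.56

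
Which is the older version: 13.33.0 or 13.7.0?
13.7.0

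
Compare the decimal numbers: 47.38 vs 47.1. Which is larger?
47.38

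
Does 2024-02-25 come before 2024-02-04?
No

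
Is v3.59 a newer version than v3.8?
Yes. Version numbers are compared segment by segment as integers, not as decimals: minor version 59 > 8, so v3.59 > v3.8 (even though the decimal 3.59 < 3.8).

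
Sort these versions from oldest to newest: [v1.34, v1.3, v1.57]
[v1.3, v1.34, v1.57]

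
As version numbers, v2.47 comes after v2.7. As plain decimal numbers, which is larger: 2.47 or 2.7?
2.7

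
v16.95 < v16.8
False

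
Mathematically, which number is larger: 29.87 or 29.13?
29.87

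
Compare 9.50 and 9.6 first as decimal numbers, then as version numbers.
As decimals: 9.50 < 9.6. As versions: v9.50 > v9.6 (minor version 50 > 6).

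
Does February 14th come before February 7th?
No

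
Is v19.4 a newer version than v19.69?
No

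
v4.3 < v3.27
False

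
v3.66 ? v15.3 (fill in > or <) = <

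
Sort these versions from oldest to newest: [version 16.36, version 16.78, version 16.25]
[version 16.25, version 16.36, version 16.78]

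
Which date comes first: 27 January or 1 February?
27 January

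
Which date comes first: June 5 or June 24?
June 5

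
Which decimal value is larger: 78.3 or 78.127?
78.3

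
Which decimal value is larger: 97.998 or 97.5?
97.998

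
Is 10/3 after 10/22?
No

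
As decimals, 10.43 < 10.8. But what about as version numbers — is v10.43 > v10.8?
True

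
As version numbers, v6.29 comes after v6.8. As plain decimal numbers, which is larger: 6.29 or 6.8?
6.8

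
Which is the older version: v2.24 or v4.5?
v2.24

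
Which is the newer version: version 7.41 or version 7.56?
version 7.56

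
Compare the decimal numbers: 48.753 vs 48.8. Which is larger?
48.8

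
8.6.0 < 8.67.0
True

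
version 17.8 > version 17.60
False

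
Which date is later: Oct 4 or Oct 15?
Oct 15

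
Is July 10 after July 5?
Yes. Day 10 comes after day 5 in July — this is a date comparison, not a decimal one (the decimal 7.10 would be smaller than 7.5).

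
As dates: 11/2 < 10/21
False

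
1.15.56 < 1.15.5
False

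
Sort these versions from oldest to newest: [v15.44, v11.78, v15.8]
[v11.78, v15.8, v15.44]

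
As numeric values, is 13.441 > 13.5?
False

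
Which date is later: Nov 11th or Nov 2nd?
Nov 11th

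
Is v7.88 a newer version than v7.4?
Yes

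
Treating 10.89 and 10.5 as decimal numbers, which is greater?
10.89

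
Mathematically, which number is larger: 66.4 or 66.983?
66.983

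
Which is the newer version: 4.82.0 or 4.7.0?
4.82.0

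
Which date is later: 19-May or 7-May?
19-May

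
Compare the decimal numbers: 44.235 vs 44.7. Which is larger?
44.7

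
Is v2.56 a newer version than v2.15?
Yes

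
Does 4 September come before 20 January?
No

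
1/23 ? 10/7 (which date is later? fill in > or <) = <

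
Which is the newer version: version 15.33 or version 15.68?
version 15.68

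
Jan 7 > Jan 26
False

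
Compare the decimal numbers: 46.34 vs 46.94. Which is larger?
46.94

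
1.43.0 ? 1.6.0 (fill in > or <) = >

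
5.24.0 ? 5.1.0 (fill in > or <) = >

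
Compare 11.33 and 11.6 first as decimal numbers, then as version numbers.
As decimals: 11.33 < 11.6. As versions: v11.33 > v11.6 (minor version 33 > 6).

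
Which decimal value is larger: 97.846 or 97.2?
97.846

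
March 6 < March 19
True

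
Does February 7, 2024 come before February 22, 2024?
Yes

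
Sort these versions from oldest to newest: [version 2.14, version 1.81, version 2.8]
[version 1.81, version 2.8, version 2.14]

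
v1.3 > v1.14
False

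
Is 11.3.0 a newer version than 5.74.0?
Yes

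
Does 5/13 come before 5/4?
No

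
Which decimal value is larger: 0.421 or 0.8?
0.8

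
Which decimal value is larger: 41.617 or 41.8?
41.8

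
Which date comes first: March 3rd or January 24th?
January 24th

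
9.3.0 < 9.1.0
False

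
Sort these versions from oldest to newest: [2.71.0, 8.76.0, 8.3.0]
[2.71.0, 8.3.0, 8.76.0]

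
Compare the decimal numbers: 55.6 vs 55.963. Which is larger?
55.963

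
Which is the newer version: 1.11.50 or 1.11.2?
1.11.50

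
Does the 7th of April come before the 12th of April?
Yes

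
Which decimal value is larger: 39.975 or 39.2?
39.975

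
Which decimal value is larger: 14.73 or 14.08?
14.73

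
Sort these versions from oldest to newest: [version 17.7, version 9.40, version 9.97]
[version 9.40, version 9.97, version 17.7]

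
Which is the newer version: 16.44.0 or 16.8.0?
16.44.0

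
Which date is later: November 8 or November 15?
November 15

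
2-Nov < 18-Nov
True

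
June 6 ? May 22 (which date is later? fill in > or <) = >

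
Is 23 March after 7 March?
Yes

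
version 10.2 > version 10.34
False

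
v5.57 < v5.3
False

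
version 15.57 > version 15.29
True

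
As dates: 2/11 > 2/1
True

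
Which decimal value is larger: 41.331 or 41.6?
41.6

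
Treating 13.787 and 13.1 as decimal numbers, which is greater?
13.787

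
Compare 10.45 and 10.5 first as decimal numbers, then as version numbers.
As decimals: 10.45 < 10.5. As versions: v10.45 > v10.5 (minor version 45 > 5).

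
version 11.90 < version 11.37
False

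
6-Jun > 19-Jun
False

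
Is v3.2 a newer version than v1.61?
Yes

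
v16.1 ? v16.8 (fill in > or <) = <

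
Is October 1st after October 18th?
No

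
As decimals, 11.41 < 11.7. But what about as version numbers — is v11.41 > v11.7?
True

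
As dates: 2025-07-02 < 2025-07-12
True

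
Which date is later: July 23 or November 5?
November 5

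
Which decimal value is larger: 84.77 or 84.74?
84.77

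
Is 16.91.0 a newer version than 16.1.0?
Yes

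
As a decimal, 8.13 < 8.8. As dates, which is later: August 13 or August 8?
August 13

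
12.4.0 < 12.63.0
True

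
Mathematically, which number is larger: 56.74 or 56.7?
56.74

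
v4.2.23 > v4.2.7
True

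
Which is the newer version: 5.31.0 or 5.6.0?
5.31.0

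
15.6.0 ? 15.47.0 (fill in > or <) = <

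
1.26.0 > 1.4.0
True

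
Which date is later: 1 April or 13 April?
13 April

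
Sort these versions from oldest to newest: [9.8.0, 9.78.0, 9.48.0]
[9.8.0, 9.48.0, 9.78.0]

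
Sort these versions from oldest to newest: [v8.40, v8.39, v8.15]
[v8.15, v8.39, v8.40]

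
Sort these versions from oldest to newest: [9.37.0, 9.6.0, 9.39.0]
[9.6.0, 9.37.0, 9.39.0]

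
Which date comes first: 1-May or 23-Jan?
23-Jan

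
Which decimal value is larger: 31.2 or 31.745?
31.745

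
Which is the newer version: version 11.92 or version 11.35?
version 11.92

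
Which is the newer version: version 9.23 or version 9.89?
version 9.89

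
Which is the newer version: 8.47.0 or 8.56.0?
8.56.0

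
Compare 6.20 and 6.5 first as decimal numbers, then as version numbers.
As decimals: 6.20 < 6.5. As versions: v6.20 > v6.5 (minor version 20 > 5).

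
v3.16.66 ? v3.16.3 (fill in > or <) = >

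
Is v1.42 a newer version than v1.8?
Yes. Version numbers are compared segment by segment as integers, not as decimals: minor version 42 > 8, so v1.42 > v1.8 (even though the decimal 1.42 < 1.8).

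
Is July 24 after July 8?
Yes. Day 24 comes after day 8 in July — this is a date comparison, not a decimal one (the decimal 7.24 would be smaller than 7.8).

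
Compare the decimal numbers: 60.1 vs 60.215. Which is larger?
60.215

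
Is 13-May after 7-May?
Yes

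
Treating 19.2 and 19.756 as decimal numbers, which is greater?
19.756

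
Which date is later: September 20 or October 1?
October 1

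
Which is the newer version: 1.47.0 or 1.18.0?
1.47.0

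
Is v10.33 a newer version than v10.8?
Yes. Version numbers are compared segment by segment as integers, not as decimals: minor version 33 > 8, so v10.33 > v10.8 (even though the decimal 10.33 < 10.8).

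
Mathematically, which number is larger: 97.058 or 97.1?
97.1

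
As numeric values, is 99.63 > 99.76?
False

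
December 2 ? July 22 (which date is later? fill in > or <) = >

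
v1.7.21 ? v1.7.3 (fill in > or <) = >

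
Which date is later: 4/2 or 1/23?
4/2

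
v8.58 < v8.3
False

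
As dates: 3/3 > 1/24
True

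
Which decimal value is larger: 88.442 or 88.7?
88.7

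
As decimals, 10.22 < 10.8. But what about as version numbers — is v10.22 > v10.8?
True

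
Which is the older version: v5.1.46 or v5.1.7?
v5.1.7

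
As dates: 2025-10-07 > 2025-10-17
False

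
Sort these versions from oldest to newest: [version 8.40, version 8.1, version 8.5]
[version 8.1, version 8.5, version 8.40]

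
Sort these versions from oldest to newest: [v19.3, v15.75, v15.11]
[v15.11, v15.75, v19.3]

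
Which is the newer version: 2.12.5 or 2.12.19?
2.12.19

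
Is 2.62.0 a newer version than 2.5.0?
Yes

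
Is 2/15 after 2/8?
Yes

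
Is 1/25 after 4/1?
No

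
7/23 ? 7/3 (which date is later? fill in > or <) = >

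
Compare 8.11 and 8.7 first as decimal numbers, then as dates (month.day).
As decimals: 8.11 < 8.7. As dates: 8/11 is later than 8/7 (day 11 > day 7).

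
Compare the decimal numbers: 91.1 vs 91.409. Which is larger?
91.409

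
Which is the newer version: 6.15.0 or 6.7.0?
6.15.0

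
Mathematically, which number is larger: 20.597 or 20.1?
20.597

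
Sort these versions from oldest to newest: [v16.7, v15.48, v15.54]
[v15.48, v15.54, v16.7]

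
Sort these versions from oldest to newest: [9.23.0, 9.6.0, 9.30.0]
[9.6.0, 9.23.0, 9.30.0]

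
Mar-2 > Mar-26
False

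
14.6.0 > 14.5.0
True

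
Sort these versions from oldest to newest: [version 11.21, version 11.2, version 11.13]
[version 11.2, version 11.13, version 11.21]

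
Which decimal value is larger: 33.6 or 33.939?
33.939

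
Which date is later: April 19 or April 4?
April 19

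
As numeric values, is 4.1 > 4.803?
False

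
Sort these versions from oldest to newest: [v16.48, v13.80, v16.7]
[v13.80, v16.7, v16.48]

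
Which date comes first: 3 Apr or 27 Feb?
27 Feb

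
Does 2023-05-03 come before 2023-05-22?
Yes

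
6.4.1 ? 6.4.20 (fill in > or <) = <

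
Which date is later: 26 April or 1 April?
26 April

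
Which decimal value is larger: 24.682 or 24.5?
24.682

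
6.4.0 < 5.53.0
False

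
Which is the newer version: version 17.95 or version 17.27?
version 17.95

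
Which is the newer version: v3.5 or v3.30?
v3.30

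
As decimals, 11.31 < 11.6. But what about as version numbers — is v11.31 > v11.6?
True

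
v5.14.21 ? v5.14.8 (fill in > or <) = >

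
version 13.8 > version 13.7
True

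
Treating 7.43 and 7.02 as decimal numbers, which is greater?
7.43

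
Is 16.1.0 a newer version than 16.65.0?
No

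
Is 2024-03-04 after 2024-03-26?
No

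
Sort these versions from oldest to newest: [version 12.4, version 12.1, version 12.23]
[version 12.1, version 12.4, version 12.23]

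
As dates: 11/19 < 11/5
False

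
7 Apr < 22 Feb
False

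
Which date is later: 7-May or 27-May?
27-May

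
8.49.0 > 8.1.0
True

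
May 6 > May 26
False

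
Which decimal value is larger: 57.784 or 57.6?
57.784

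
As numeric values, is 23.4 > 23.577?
False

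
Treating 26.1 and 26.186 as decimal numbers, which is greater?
26.186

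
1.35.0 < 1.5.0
False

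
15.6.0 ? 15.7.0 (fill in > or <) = <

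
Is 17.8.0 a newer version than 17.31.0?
No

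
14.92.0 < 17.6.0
True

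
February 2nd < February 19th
True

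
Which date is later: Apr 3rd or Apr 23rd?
Apr 23rd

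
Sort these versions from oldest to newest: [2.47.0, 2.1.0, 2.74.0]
[2.1.0, 2.47.0, 2.74.0]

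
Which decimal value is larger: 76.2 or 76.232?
76.232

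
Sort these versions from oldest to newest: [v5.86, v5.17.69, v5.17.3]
[v5.17.3, v5.17.69, v5.86]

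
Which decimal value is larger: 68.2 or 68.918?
68.918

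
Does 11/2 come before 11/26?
Yes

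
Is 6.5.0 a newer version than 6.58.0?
No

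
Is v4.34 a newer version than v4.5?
Yes. Version numbers are compared segment by segment as integers, not as decimals: minor version 34 > 5, so v4.34 > v4.5 (even though the decimal 4.34 < 4.5).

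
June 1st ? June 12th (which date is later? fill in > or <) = <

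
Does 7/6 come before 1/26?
No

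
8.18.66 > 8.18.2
True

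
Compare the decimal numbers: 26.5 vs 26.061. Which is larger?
26.5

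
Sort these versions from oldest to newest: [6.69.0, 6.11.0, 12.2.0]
[6.11.0, 6.69.0, 12.2.0]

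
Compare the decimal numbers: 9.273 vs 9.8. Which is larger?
9.8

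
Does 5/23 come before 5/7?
No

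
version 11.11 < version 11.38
True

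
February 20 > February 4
True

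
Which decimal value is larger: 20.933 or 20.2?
20.933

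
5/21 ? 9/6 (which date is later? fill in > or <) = <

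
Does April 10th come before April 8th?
No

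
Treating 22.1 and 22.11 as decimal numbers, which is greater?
22.11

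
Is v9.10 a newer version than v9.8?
Yes. Version numbers are compared segment by segment as integers, not as decimals: minor version 10 > 8, so v9.10 > v9.8 (even though the decimal 9.10 < 9.8).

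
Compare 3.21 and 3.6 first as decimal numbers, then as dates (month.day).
As decimals: 3.21 < 3.6. As dates: 3/21 is later than 3/6 (day 21 > day 6).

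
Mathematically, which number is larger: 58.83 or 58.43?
58.83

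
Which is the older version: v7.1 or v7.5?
v7.1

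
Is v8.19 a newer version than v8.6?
Yes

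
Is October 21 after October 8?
Yes. Day 21 comes after day 8 in October — this is a date comparison, not a decimal one (the decimal 10.21 would be smaller than 10.8).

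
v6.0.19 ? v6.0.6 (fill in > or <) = >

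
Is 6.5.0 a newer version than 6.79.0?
No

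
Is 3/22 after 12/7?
No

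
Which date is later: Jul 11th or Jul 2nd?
Jul 11th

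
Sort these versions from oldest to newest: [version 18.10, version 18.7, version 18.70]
[version 18.7, version 18.10, version 18.70]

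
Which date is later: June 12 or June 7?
June 12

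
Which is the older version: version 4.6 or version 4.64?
version 4.6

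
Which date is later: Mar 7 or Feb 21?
Mar 7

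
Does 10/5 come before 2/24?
No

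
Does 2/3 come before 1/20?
No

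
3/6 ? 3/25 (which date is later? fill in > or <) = <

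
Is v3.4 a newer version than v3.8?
No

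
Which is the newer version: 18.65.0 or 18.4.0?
18.65.0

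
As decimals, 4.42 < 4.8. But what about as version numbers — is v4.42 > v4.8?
True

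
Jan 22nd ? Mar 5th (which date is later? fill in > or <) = <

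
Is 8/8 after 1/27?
Yes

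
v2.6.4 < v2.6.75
True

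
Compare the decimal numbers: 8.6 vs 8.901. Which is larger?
8.901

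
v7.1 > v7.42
False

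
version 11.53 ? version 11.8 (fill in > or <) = >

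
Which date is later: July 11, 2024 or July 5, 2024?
July 11, 2024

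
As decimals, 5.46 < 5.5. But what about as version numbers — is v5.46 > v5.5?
True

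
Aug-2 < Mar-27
False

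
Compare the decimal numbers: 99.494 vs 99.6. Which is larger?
99.6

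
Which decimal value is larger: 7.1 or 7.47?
7.47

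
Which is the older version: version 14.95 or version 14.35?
version 14.35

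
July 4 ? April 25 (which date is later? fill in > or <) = >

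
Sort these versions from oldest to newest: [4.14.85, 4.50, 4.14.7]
[4.14.7, 4.14.85, 4.50]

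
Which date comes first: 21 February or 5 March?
21 February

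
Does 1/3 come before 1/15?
Yes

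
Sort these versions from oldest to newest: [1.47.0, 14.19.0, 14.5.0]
[1.47.0, 14.5.0, 14.19.0]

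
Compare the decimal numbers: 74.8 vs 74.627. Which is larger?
74.8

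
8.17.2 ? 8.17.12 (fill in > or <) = <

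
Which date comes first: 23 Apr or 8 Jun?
23 Apr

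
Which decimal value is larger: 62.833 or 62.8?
62.833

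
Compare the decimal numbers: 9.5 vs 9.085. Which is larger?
9.5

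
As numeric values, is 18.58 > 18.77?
False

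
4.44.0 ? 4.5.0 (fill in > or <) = >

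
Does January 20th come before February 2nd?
Yes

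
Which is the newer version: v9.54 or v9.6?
v9.54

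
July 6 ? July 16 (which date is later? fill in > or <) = <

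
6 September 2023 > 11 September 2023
False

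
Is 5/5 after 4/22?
Yes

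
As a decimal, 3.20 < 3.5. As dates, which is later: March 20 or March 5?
March 20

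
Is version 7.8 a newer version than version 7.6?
Yes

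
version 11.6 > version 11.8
False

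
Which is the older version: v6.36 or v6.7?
v6.7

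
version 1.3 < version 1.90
True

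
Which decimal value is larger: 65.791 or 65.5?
65.791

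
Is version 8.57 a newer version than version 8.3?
Yes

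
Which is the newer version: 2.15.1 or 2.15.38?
2.15.38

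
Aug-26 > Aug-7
True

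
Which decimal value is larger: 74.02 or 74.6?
74.6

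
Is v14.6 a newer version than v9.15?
Yes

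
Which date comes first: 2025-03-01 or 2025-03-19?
2025-03-01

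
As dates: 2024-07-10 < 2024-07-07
False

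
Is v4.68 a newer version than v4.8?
Yes. Version numbers are compared segment by segment as integers, not as decimals: minor version 68 > 8, so v4.68 > v4.8 (even though the decimal 4.68 < 4.8).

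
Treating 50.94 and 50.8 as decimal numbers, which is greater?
50.94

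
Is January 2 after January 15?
No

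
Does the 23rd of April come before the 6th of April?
No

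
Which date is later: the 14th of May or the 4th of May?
the 14th of May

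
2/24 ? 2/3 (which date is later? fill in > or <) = >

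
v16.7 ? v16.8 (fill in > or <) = <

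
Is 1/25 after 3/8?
No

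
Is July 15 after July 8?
Yes. Day 15 comes after day 8 in July — this is a date comparison, not a decimal one (the decimal 7.15 would be smaller than 7.8).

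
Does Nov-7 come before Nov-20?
Yes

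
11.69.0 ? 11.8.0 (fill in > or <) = >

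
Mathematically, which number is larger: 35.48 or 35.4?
35.48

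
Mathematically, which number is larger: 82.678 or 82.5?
82.678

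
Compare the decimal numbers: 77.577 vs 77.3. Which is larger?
77.577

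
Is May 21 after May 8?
Yes. Day 21 comes after day 8 in May — this is a date comparison, not a decimal one (the decimal 5.21 would be smaller than 5.8).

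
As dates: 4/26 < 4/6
False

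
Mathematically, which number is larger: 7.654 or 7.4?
7.654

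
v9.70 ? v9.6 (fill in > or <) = >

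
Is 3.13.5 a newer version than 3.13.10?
No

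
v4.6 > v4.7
False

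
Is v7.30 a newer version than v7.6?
Yes. Version numbers are compared segment by segment as integers, not as decimals: minor version 30 > 6, so v7.30 > v7.6 (even though the decimal 7.30 < 7.6).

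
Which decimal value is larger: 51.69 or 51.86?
51.86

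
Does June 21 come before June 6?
No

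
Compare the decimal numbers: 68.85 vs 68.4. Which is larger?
68.85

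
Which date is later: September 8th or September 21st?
September 21st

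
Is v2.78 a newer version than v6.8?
No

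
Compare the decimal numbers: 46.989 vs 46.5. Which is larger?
46.989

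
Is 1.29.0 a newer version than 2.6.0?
No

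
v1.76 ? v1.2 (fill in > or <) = >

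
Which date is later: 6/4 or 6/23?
6/23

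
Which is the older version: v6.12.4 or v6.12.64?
v6.12.4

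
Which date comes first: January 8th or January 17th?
January 8th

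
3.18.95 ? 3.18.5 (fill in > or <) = >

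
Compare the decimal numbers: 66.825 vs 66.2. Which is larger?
66.825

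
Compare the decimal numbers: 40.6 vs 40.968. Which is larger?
40.968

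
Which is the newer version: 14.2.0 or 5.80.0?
14.2.0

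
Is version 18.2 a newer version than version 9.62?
Yes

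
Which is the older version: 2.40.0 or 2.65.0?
2.40.0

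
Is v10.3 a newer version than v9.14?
Yes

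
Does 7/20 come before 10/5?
Yes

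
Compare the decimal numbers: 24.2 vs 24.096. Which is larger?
24.2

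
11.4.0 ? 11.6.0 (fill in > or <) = <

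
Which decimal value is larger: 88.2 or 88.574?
88.574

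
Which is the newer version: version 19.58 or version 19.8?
version 19.58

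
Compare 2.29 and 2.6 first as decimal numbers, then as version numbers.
As decimals: 2.29 < 2.6. As versions: v2.29 > v2.6 (minor version 29 > 6).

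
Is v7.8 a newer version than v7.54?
No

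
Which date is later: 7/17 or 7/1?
7/17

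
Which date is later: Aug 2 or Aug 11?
Aug 11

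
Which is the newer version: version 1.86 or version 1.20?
version 1.86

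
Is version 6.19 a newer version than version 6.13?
Yes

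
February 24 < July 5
True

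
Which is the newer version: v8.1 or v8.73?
v8.73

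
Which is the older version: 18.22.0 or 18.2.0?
18.2.0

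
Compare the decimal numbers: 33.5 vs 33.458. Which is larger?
33.5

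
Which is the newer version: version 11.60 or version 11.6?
version 11.60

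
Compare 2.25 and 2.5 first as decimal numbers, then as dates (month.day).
As decimals: 2.25 < 2.5. As dates: 2/25 is later than 2/5 (day 25 > day 5).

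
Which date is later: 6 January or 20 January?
20 January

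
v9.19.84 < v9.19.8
False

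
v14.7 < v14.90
True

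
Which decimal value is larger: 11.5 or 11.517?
11.517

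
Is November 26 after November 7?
Yes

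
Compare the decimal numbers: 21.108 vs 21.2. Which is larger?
21.2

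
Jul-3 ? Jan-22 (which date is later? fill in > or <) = >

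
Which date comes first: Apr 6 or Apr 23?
Apr 6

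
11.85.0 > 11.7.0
True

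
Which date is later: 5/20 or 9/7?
9/7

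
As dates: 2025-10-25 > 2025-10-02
True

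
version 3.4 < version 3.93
True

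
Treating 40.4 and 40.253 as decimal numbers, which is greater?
40.4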